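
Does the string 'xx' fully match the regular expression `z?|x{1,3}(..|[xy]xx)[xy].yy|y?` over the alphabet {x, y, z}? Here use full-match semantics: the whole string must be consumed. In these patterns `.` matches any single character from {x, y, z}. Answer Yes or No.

No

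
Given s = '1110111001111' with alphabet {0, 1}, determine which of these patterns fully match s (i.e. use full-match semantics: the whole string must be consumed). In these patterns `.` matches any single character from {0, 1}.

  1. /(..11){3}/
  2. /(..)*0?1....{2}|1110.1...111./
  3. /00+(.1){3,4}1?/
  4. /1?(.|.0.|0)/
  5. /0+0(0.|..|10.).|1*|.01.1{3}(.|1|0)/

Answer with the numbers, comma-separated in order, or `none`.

2

1 → no match
2 → match
3 → no match — must start with '00'
4 → no match
5 → no match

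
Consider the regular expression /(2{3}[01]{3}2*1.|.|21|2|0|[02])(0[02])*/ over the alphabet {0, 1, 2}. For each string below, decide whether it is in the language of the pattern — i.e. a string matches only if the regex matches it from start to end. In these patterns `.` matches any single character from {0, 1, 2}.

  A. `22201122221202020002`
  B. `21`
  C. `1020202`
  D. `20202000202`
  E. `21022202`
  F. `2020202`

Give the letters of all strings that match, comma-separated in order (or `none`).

A → match
B. `21` → match
C. `1020202` → match
D. `20202000202` → match
E. `21022202` → no match
F. `2020202` → match

A, B, C, D, F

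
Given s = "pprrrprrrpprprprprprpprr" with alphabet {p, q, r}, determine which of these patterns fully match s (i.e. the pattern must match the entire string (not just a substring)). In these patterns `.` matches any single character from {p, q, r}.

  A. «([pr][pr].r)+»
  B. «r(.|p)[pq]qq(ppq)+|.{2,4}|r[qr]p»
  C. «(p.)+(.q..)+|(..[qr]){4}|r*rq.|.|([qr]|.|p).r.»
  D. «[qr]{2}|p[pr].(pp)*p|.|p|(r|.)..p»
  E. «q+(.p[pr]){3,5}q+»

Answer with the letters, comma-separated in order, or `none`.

A → match
B → no match
C → no match
D → no match
E → no match — must start with "q"

A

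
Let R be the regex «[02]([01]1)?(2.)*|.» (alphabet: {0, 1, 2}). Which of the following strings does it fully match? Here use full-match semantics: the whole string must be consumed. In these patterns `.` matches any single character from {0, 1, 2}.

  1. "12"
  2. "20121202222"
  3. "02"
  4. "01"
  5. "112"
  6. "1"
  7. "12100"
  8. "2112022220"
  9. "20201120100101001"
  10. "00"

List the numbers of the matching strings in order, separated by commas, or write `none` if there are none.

1. "12" → no match
2. "20121202222" → match
3. "02" → no match
4. "01" → no match
5. "112" → no match
6. "1" → match
7. "12100" → no match
8. "2112022220" → no match
9 → no match
10. "00" → no match

2, 6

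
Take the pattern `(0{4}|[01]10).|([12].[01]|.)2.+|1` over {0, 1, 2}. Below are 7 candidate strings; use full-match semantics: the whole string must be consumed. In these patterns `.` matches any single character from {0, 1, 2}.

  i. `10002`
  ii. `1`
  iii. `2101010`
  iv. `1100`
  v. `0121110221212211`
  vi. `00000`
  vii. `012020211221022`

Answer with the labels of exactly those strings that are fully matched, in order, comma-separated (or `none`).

ii, iv, vi

i → no match
ii → match
iii → no match
iv → match
v → no match
vi → match
vii → no match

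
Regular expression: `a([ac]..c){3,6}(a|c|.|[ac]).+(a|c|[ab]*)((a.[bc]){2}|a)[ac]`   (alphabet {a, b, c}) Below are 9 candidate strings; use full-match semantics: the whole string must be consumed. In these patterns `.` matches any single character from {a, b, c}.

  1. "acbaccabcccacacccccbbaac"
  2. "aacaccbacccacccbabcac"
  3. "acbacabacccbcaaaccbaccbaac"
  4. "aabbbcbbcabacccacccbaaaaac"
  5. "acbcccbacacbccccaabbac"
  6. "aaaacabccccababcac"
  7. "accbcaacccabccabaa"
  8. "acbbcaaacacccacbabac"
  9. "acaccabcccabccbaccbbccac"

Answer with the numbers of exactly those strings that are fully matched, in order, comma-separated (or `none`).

1, 2, 3, 5, 7, 8, 9

1 → match
2 → match
3 → match
4 → no match
5 → match
6 → no match
7 → match
8 → match
9 → match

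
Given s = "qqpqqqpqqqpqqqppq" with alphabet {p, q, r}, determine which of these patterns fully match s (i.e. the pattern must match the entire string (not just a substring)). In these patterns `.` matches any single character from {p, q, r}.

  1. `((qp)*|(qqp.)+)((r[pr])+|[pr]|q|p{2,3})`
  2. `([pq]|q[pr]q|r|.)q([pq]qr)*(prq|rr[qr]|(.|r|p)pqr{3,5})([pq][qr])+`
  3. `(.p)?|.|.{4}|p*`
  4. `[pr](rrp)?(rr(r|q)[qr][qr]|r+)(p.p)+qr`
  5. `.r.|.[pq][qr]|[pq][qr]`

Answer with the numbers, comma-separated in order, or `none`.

1

1 → match
2 → no match
3 → no match
4 → no match — must end with "pqr"
5 → no match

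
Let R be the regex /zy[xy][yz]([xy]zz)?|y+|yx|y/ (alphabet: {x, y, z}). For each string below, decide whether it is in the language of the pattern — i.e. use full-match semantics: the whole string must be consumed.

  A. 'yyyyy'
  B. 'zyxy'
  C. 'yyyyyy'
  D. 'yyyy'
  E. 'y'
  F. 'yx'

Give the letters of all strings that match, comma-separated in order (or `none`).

A. 'yyyyy' → match
B. 'zyxy' → match
C. 'yyyyyy' → match
D. 'yyyy' → match
E. 'y' → match
F. 'yx' → match

A, B, C, D, E, F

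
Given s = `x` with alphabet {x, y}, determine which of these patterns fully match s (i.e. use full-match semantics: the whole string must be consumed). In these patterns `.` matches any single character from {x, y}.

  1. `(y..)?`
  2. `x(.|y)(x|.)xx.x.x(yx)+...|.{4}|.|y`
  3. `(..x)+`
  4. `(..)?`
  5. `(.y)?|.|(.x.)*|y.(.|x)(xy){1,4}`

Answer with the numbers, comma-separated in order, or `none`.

2, 5

1 → no match
2 → match
3 → no match
4 → no match
5 → match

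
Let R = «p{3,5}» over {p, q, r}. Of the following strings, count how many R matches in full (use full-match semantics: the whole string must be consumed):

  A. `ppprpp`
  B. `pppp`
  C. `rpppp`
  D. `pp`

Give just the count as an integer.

1

A → no match
B → match
C → no match — must start with `p`
D → no match
Total matched: 1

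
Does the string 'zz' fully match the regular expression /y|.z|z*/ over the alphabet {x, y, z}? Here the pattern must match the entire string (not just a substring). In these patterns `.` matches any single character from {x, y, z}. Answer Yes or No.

Yes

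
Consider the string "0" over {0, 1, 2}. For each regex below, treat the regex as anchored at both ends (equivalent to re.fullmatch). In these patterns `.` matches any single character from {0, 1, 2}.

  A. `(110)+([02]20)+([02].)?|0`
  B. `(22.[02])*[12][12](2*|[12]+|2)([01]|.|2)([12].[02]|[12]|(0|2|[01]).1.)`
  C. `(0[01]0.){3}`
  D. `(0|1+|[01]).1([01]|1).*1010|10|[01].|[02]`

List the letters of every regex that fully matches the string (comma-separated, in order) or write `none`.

A, D

A → match
B → no match
C → no match
D → match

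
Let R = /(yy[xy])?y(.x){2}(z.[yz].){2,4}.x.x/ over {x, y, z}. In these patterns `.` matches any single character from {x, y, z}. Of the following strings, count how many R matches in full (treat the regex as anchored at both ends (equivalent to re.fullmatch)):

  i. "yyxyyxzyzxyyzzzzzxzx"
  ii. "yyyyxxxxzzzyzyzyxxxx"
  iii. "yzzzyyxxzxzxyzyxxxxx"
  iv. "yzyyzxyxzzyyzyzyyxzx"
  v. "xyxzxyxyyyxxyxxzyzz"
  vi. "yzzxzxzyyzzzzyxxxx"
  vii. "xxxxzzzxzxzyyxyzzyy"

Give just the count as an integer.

1

i → no match
ii → match
iii → no match
iv → no match
v → no match — must end with "x"
vi → no match
vii → no match — must end with "x"
Total matched: 1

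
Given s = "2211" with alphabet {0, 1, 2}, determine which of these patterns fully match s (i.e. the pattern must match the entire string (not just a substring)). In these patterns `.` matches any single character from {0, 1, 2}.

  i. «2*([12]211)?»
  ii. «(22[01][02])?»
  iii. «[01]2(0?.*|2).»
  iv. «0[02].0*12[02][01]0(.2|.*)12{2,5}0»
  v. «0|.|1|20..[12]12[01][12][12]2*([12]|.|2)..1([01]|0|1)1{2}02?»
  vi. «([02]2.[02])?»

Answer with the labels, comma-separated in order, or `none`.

i → match
ii → no match
iii → no match
iv → no match — must start with "0"
v → no match
vi → no match

i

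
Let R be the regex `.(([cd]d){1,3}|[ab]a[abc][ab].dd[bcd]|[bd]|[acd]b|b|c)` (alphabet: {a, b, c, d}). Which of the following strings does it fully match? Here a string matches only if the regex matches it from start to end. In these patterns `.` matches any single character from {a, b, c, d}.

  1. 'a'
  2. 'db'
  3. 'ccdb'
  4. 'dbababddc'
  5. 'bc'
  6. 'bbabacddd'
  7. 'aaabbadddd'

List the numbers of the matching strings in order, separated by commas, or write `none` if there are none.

2, 4, 5, 6

1 → no match
2 → match
3 → no match
4 → match
5 → match
6 → match
7 → no match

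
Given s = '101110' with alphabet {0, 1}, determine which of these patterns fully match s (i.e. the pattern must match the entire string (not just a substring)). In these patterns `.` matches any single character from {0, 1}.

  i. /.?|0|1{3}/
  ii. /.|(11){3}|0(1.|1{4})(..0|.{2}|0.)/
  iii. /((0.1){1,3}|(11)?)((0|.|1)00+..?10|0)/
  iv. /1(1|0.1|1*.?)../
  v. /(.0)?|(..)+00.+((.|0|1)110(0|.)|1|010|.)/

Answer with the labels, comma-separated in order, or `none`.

iv

i → no match
ii → no match
iii → no match
iv → match
v → no match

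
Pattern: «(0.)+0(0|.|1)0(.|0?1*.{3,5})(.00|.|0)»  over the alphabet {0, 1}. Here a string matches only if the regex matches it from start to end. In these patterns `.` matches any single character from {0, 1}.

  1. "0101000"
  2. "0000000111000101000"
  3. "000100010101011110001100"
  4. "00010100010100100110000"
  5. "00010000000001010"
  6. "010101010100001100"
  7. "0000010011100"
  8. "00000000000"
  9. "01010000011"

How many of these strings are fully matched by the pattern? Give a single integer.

1. "0101000" → match
2 → no match
3 → match
4 → match
5 → match
6 → match
7 → match
8. "00000000000" → match
9. "01010000011" → match
Total matched: 8

8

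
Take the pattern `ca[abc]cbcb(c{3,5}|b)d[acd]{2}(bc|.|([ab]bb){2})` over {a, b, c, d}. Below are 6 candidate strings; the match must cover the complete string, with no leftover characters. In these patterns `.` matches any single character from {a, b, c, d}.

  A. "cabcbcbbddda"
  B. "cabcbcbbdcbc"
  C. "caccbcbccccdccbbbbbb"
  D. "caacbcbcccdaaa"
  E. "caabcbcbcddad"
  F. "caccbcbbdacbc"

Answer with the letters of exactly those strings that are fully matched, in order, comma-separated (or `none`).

A → match
B → no match
C → match
D → match
E → no match
F → match

A, C, D, F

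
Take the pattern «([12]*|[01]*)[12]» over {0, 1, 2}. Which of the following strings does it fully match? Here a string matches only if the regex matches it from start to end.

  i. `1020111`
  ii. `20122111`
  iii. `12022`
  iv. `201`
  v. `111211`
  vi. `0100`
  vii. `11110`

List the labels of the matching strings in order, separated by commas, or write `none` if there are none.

i → no match
ii → no match
iii → no match
iv → no match
v → match
vi → no match
vii → no match

v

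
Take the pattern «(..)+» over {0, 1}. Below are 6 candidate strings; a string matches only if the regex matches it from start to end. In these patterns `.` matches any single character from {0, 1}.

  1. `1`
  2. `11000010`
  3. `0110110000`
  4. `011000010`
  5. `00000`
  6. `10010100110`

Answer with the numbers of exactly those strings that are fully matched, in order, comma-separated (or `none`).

1 → no match
2 → match
3 → match
4 → no match
5 → no match
6 → no match

2, 3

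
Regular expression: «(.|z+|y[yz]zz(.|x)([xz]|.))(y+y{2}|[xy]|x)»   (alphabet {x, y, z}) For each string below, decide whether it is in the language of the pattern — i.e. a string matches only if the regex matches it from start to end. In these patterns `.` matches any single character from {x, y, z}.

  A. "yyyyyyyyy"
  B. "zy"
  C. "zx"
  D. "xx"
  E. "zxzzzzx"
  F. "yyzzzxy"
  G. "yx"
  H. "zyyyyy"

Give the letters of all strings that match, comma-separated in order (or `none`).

A, B, C, D, F, G, H

A → match
B → match
C → match
D → match
E → no match
F → match
G → match
H → match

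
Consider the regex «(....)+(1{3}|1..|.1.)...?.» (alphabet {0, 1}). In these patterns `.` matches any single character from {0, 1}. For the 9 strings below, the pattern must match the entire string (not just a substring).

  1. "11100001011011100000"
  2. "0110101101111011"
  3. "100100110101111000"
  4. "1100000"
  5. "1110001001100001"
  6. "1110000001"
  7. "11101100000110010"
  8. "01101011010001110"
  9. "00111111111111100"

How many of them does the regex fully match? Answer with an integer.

1

1 → no match
2 → no match
3 → match
4 → no match
5 → no match
6 → no match
7 → no match
8 → no match
9 → no match
Total matched: 1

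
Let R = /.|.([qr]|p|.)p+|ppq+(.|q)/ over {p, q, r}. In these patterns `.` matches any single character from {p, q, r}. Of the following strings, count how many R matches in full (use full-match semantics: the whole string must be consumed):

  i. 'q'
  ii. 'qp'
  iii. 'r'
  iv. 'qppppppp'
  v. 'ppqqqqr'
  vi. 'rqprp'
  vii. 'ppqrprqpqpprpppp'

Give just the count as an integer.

i → match
ii → no match
iii → match
iv → match
v → match
vi → no match
vii → no match
Total matched: 4

4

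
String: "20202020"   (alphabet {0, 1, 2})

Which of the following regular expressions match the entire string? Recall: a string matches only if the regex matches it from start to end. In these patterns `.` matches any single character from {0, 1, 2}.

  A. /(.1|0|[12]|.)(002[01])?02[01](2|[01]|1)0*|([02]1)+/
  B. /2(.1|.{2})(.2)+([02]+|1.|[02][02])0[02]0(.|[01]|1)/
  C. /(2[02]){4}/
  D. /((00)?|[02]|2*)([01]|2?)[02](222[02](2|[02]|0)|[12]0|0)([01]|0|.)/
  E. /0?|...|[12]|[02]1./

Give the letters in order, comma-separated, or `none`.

A → no match
B → no match
C → match
D → no match
E → no match

C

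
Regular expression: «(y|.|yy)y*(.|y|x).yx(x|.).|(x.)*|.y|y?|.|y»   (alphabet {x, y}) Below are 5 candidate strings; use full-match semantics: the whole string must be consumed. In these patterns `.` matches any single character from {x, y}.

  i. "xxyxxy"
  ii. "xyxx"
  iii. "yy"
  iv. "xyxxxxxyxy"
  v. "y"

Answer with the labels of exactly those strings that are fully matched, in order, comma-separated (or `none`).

i → no match
ii → match
iii → match
iv → match
v → match

ii, iii, iv, v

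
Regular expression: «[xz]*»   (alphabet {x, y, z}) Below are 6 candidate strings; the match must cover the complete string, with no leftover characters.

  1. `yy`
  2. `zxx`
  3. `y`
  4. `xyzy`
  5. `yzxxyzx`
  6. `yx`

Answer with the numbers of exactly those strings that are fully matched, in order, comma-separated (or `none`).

1 → no match
2 → match
3 → no match
4 → no match
5 → no match
6 → no match

2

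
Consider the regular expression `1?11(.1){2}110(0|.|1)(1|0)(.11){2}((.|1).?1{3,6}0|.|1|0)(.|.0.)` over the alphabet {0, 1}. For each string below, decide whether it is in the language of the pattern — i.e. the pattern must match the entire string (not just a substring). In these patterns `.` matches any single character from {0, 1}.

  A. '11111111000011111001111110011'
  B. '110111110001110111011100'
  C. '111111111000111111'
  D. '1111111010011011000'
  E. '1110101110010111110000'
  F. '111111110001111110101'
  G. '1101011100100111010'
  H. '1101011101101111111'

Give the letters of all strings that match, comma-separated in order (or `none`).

B, E, F, H

A → no match
B → match
C → no match
D → no match
E → match
F → match
G → no match
H → match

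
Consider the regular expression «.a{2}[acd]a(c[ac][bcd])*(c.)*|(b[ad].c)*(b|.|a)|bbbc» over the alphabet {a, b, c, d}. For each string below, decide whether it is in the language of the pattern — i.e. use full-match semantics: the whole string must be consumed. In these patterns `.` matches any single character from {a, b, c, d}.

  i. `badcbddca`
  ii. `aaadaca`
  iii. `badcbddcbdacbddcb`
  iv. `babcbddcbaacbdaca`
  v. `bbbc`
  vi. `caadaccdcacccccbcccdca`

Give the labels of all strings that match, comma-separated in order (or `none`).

i, ii, iii, iv, v, vi

i. `badcbddca` → match
ii. `aaadaca` → match
iii → match
iv → match
v. `bbbc` → match
vi → match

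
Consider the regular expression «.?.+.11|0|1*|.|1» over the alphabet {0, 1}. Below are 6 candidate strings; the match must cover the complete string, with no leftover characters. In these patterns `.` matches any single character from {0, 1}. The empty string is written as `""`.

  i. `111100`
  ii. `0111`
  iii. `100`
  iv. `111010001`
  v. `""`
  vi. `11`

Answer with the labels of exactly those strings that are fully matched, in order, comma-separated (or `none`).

i → no match
ii → match
iii → no match
iv → no match
v → match
vi → match

ii, v, vi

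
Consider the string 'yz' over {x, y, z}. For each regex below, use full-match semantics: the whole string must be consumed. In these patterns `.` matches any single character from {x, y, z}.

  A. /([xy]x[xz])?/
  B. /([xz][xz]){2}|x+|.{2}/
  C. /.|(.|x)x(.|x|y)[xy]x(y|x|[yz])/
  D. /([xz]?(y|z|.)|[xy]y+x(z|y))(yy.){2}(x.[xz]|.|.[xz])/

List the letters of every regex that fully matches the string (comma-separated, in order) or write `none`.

B

A → no match
B → match
C → no match
D → no match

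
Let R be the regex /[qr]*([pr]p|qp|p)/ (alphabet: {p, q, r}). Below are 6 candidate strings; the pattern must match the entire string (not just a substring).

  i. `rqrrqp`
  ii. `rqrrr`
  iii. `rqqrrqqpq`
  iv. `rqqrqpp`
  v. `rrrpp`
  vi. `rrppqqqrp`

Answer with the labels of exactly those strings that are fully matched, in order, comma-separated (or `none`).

i, iv, v

i → match
ii → no match
iii → no match
iv → match
v → match
vi → no match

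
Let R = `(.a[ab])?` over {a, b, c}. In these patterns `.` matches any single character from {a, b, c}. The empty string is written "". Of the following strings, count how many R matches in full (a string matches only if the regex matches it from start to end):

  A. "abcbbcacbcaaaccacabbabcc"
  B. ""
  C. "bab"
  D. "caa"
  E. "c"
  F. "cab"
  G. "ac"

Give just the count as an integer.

4

A → no match
B → match
C → match
D → match
E → no match
F → match
G → no match
Total matched: 4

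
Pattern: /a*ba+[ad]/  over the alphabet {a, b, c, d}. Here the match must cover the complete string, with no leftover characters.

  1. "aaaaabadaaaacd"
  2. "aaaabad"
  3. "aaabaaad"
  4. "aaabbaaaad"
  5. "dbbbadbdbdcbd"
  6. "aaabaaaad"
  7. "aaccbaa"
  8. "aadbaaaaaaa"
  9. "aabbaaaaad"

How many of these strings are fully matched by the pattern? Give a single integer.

3

1 → no match
2 → match
3 → match
4 → no match
5 → no match
6 → match
7 → no match
8 → no match
9 → no match
Total matched: 3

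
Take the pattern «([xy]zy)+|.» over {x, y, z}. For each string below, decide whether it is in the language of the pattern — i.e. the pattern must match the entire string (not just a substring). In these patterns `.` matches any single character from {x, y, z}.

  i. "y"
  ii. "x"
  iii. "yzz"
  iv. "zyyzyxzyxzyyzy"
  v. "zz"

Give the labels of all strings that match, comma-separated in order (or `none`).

i. "y" → match
ii. "x" → match
iii. "yzz" → no match
iv → no match
v. "zz" → no match

i, ii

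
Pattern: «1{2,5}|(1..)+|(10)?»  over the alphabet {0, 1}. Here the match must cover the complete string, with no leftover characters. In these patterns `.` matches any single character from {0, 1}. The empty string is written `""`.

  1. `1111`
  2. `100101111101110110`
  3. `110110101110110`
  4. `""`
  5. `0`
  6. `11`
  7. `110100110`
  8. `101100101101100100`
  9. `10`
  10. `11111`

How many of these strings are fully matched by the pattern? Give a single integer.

1 → match
2 → match
3 → match
4 → match
5 → no match
6 → match
7 → match
8 → match
9 → match
10 → match
Total matched: 9

9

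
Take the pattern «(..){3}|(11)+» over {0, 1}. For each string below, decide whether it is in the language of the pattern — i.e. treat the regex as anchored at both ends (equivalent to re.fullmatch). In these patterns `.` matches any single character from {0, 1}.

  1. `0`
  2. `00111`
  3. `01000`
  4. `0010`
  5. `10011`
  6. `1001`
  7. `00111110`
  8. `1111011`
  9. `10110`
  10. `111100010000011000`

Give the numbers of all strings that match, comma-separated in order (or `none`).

1 → no match
2 → no match
3 → no match
4 → no match
5 → no match
6 → no match
7 → no match
8 → no match
9 → no match
10 → no match

none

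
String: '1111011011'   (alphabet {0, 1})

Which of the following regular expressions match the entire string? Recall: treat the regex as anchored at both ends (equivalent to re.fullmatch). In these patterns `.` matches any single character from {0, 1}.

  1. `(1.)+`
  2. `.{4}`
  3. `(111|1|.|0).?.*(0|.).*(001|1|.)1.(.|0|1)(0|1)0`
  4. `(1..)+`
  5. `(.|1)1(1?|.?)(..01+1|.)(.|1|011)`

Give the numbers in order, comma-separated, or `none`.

1 → no match
2 → no match
3 → no match — must end with '0'
4 → no match
5 → match

5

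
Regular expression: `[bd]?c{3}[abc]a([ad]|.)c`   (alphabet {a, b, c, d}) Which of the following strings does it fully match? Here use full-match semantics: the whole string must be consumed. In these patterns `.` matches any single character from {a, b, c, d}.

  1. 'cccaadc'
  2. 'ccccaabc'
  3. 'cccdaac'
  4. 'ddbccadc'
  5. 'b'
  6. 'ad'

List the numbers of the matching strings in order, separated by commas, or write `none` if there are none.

1

1 → match
2 → no match
3 → no match
4 → no match
5 → no match — must end with 'c'
6 → no match — must end with 'c'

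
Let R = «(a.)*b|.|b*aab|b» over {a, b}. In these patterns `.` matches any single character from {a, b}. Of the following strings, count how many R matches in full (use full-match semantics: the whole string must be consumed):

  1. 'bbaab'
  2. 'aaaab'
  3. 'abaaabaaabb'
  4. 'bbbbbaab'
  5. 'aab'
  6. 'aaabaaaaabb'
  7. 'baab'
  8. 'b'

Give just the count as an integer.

8

1 → match
2 → match
3 → match
4 → match
5 → match
6 → match
7 → match
8 → match
Total matched: 8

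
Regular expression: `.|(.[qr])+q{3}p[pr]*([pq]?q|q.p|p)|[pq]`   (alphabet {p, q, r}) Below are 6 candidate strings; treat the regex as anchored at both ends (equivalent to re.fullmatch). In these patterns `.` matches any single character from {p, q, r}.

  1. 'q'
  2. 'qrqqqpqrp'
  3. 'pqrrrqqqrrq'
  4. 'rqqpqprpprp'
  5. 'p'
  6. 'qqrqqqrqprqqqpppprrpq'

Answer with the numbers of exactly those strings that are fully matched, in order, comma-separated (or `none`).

1, 2, 5, 6

1 → match
2 → match
3 → no match
4 → no match
5 → match
6 → match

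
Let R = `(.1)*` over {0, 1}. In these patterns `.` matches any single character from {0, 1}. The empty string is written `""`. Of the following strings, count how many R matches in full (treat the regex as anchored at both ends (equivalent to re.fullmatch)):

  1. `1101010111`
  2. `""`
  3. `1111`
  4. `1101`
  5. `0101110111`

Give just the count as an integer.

1 → match
2 → match
3 → match
4 → match
5 → match
Total matched: 5

5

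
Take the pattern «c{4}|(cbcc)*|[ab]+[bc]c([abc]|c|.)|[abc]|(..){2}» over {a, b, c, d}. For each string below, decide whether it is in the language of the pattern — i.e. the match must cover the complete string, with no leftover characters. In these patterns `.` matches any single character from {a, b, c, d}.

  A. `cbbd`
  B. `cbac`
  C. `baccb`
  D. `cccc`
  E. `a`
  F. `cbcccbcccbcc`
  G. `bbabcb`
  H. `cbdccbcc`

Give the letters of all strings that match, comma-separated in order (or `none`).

A, B, C, D, E, F, G

A. `cbbd` → match
B. `cbac` → match
C. `baccb` → match
D. `cccc` → match
E. `a` → match
F. `cbcccbcccbcc` → match
G. `bbabcb` → match
H. `cbdccbcc` → no match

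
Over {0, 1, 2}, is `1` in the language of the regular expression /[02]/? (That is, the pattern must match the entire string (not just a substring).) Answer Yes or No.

No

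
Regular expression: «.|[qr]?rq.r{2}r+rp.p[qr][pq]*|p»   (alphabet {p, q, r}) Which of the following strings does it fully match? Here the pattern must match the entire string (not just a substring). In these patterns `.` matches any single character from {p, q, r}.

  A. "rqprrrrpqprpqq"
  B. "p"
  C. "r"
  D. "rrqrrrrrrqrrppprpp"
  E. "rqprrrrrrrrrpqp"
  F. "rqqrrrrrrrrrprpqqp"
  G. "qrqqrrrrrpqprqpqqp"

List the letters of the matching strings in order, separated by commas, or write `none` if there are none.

A → match
B → match
C → match
D → no match
E → no match
F → match
G → match

A, B, C, F, G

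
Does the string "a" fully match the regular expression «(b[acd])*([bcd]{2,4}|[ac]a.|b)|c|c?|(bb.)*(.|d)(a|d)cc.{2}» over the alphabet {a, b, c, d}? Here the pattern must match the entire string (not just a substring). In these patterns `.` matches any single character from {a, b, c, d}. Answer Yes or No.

No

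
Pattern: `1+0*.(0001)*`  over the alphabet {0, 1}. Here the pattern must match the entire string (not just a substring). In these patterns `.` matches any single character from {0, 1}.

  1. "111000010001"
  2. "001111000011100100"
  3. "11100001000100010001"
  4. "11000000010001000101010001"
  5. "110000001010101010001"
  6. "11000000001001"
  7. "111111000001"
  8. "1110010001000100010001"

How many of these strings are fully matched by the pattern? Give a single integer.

1 → match
2 → no match — must start with "1"
3 → match
4 → no match
5 → no match
6 → no match
7 → match
8 → match
Total matched: 4

4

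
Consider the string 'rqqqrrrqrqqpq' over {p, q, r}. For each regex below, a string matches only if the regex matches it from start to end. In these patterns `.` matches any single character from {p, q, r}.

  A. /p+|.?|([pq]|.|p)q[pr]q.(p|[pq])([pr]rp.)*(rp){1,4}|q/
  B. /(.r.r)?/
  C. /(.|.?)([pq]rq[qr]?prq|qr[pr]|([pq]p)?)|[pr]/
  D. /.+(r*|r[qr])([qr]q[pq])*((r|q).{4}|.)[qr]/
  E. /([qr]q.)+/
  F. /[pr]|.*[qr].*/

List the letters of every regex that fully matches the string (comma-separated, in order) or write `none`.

D, F

A → no match
B → no match
C → no match
D → match
E → no match
F → match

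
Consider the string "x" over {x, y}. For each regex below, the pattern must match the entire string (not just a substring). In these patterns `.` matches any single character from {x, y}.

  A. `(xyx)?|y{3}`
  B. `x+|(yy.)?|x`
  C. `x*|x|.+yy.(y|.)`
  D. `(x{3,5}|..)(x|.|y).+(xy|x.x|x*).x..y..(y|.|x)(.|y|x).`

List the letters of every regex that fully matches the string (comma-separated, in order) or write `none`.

A → no match
B → match
C → match
D → no match

B, C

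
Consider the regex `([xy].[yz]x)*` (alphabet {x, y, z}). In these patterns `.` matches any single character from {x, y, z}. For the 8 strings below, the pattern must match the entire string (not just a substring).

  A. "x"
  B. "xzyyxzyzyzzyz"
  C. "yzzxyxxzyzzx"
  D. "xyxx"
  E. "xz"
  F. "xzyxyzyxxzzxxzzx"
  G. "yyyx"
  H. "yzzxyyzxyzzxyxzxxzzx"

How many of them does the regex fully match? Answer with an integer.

A → no match
B → no match
C → no match
D → no match
E → no match
F → match
G → match
H → match
Total matched: 3

3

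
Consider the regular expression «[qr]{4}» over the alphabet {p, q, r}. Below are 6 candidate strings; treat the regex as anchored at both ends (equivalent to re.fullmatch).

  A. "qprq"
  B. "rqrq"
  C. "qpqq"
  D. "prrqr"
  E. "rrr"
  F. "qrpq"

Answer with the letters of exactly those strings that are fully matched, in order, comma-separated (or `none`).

B

A → no match
B → match
C → no match
D → no match
E → no match
F → no match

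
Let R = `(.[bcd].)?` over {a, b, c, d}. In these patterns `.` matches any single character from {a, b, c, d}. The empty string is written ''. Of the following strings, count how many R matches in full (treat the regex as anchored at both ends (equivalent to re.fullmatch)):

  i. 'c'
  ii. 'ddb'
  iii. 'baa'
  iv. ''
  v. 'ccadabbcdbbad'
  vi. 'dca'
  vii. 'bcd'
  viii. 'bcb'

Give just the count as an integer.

5

i → no match
ii → match
iii → no match
iv → match
v → no match
vi → match
vii → match
viii → match
Total matched: 5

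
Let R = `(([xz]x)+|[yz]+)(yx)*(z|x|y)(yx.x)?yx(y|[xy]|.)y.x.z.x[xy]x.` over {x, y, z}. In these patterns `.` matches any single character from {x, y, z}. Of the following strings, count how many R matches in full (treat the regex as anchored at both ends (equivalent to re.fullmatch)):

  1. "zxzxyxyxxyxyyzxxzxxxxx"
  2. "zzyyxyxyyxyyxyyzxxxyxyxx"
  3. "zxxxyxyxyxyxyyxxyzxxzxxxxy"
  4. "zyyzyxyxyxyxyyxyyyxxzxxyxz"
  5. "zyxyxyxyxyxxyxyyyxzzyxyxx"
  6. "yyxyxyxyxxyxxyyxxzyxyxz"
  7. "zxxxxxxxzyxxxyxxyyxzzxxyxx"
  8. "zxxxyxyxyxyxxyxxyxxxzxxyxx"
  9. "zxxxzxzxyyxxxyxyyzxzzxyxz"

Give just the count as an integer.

7

1 → match
2 → no match
3 → match
4 → match
5 → match
6 → match
7 → match
8 → match
9 → no match
Total matched: 7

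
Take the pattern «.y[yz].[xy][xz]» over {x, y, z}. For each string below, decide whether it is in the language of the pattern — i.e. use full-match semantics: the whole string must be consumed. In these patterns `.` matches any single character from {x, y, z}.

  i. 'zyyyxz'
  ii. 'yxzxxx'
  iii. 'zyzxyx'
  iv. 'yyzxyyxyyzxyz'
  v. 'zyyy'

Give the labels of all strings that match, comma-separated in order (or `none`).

i → match
ii → no match
iii → match
iv → no match
v → no match

i, iii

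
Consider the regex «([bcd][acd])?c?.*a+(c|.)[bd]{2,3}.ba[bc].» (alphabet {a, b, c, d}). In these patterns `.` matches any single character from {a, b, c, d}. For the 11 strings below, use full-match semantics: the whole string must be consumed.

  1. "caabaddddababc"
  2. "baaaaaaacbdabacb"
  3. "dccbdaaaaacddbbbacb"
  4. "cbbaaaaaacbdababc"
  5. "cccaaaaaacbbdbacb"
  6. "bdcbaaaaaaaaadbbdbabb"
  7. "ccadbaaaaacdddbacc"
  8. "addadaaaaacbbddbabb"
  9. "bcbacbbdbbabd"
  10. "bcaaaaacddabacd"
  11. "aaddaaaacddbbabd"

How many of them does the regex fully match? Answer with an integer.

1 → match
2 → match
3 → match
4 → match
5 → match
6 → match
7 → match
8 → match
9 → match
10 → match
11 → match
Total matched: 11

11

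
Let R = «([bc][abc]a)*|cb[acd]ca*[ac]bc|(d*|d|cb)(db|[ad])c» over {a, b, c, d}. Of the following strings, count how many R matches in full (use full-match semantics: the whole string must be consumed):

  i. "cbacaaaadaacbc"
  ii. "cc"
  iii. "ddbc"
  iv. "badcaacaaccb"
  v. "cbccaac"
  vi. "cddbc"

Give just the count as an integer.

1

i → no match
ii → no match
iii → match
iv → no match
v → no match
vi → no match
Total matched: 1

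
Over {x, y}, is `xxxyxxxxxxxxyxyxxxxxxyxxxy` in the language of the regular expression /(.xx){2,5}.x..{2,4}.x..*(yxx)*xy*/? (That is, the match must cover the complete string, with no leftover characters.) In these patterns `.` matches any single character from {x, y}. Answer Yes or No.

Yes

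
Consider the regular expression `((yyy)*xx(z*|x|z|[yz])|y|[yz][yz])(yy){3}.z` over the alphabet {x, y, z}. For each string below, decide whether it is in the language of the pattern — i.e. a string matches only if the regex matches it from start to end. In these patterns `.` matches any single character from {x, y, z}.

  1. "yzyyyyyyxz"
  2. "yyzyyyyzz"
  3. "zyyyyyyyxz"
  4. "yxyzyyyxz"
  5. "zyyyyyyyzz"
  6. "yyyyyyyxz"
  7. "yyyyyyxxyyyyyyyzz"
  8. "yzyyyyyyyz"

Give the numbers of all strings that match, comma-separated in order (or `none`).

1 → match
2 → no match
3 → match
4 → no match
5 → match
6 → match
7 → match
8 → match

1, 3, 5, 6, 7, 8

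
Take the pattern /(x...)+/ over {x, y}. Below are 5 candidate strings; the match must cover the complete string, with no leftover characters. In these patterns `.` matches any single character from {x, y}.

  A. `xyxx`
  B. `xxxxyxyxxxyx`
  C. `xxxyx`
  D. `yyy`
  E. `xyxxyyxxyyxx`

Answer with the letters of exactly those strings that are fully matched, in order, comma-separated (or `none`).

A

A → match
B → no match
C → no match
D → no match — must start with `x`
E → no match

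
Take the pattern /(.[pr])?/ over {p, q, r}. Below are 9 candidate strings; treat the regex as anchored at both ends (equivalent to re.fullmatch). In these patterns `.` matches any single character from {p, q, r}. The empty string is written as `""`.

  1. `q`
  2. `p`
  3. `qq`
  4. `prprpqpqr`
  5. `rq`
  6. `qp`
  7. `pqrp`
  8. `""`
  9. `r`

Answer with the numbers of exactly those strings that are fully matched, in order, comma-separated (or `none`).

1. `q` → no match
2. `p` → no match
3. `qq` → no match
4. `prprpqpqr` → no match
5. `rq` → no match
6. `qp` → match
7. `pqrp` → no match
8. `""` → match
9. `r` → no match

6, 8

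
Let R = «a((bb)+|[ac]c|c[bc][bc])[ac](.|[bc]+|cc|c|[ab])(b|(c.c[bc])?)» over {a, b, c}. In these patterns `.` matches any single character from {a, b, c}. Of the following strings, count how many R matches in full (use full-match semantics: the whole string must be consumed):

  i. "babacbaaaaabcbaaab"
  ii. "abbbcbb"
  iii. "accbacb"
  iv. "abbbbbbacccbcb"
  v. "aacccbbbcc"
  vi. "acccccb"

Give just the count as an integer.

i → no match — must start with "a"
ii. "abbbcbb" → no match
iii. "accbacb" → match
iv → match
v. "aacccbbbcc" → match
vi. "acccccb" → match
Total matched: 4

4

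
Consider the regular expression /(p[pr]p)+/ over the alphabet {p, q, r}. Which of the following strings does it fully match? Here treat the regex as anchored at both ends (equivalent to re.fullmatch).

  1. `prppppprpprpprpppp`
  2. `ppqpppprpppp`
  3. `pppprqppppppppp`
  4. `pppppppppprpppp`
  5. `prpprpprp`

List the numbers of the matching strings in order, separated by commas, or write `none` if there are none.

1 → match
2 → no match
3 → no match
4 → match
5 → match

1, 4, 5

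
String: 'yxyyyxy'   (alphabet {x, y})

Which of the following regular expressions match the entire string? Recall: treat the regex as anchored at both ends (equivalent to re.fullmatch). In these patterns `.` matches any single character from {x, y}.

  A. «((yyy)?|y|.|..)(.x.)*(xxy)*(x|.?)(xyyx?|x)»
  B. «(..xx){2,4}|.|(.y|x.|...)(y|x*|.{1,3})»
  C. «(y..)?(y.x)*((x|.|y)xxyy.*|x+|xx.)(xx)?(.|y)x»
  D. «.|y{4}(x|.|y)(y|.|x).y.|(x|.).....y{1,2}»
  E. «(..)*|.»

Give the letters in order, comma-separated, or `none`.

D

A → no match
B → no match
C → no match — must end with 'x'
D → match
E → no match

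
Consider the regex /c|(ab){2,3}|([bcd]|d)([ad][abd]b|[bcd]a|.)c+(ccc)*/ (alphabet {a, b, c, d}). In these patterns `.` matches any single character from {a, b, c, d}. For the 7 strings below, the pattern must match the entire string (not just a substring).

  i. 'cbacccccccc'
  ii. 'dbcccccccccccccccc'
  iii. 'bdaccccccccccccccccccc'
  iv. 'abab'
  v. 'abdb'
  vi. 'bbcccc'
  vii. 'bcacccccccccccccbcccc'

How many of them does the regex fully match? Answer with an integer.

5

i. 'cbacccccccc' → match
ii → match
iii → match
iv. 'abab' → match
v. 'abdb' → no match
vi. 'bbcccc' → match
vii → no match
Total matched: 5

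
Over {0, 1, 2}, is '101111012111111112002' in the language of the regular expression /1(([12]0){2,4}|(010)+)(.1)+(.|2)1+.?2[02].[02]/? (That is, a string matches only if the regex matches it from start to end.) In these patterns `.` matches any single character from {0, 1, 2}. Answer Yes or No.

No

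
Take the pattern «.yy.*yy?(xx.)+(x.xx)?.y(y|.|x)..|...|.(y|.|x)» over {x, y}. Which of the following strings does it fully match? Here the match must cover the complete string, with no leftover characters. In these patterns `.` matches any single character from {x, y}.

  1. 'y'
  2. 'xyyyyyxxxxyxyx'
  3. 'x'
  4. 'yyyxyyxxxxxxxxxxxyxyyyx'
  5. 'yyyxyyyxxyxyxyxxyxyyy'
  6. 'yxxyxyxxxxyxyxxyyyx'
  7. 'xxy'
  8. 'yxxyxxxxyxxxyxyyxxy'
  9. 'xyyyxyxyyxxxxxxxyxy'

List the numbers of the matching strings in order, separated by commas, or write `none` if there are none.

1 → no match
2 → match
3 → no match
4 → match
5 → no match
6 → no match
7 → match
8 → no match
9 → no match

2, 4, 7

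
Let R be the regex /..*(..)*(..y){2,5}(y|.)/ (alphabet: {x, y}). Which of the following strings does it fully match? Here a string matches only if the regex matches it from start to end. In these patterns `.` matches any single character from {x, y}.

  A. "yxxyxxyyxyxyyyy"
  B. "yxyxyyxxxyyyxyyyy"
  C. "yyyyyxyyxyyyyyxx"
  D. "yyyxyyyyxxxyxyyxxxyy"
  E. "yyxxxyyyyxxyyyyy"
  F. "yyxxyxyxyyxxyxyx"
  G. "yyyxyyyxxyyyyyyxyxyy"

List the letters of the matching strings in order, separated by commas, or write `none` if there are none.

A → no match
B → no match
C → no match
D → no match
E → match
F → no match
G → no match

E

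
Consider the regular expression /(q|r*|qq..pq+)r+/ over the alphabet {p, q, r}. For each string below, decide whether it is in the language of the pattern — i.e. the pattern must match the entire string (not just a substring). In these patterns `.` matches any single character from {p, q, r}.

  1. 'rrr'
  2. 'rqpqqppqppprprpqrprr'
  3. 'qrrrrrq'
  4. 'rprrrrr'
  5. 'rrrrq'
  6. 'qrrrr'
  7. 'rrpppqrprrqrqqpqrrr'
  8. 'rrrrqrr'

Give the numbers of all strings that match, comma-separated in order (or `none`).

1, 6

1. 'rrr' → match
2 → no match
3. 'qrrrrrq' → no match — must end with 'r'
4. 'rprrrrr' → no match
5. 'rrrrq' → no match — must end with 'r'
6. 'qrrrr' → match
7 → no match
8. 'rrrrqrr' → no match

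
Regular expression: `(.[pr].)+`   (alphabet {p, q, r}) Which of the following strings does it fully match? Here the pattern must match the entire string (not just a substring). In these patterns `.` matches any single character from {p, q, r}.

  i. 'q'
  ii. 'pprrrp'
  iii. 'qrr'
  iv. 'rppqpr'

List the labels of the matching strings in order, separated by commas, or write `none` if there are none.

ii, iii, iv

i. 'q' → no match
ii. 'pprrrp' → match
iii. 'qrr' → match
iv. 'rppqpr' → match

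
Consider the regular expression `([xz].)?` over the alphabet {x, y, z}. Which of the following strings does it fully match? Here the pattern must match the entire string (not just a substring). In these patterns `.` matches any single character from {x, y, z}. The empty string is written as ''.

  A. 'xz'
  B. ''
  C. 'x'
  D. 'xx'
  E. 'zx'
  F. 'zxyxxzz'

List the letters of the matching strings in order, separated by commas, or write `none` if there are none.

A → match
B → match
C → no match
D → match
E → match
F → no match

A, B, D, E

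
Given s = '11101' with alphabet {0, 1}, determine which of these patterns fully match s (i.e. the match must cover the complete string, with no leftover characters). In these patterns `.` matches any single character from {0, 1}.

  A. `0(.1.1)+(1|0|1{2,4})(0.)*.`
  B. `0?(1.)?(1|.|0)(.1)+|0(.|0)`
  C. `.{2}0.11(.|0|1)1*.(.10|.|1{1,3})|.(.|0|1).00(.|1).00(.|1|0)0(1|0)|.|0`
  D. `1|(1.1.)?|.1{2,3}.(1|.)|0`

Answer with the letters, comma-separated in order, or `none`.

A → no match — must start with '0'
B → match
C → no match
D → match

B, D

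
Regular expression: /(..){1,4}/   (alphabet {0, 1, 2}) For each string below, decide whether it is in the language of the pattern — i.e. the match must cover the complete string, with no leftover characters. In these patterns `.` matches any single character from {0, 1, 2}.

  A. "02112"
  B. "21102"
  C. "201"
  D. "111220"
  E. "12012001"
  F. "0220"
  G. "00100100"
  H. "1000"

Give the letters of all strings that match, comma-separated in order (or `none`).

A → no match
B → no match
C → no match
D → match
E → match
F → match
G → match
H → match

D, E, F, G, H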